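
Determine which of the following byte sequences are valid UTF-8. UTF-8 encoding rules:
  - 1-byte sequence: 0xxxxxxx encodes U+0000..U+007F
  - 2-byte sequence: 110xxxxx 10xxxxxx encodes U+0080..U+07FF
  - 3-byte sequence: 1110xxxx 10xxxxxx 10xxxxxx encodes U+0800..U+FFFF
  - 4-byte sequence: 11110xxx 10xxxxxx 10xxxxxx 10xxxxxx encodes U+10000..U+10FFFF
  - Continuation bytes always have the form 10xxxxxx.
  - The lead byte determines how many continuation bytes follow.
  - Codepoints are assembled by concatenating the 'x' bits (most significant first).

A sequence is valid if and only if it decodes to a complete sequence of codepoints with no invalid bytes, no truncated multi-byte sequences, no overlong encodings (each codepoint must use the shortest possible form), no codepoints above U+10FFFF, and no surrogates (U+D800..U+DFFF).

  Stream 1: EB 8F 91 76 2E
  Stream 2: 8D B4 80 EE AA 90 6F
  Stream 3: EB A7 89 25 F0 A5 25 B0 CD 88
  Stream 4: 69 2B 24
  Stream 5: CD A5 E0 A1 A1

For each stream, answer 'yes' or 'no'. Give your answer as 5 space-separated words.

Answer: yes no no yes yes

Derivation:
Stream 1: decodes cleanly. VALID
Stream 2: error at byte offset 0. INVALID
Stream 3: error at byte offset 6. INVALID
Stream 4: decodes cleanly. VALID
Stream 5: decodes cleanly. VALID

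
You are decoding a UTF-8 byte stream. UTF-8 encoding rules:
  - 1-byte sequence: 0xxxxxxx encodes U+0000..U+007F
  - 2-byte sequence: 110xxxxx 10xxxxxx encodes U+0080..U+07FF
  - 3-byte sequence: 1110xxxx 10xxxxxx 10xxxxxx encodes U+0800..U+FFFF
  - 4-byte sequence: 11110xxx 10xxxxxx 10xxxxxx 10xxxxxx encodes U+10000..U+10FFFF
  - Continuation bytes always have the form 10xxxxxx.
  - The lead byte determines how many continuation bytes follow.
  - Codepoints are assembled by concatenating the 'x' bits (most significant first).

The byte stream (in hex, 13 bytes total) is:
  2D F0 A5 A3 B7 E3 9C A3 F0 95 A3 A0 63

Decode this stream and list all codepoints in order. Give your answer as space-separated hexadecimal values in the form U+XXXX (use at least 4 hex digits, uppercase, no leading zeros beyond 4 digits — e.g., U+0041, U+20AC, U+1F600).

Answer: U+002D U+258F7 U+3723 U+158E0 U+0063

Derivation:
Byte[0]=2D: 1-byte ASCII. cp=U+002D
Byte[1]=F0: 4-byte lead, need 3 cont bytes. acc=0x0
Byte[2]=A5: continuation. acc=(acc<<6)|0x25=0x25
Byte[3]=A3: continuation. acc=(acc<<6)|0x23=0x963
Byte[4]=B7: continuation. acc=(acc<<6)|0x37=0x258F7
Completed: cp=U+258F7 (starts at byte 1)
Byte[5]=E3: 3-byte lead, need 2 cont bytes. acc=0x3
Byte[6]=9C: continuation. acc=(acc<<6)|0x1C=0xDC
Byte[7]=A3: continuation. acc=(acc<<6)|0x23=0x3723
Completed: cp=U+3723 (starts at byte 5)
Byte[8]=F0: 4-byte lead, need 3 cont bytes. acc=0x0
Byte[9]=95: continuation. acc=(acc<<6)|0x15=0x15
Byte[10]=A3: continuation. acc=(acc<<6)|0x23=0x563
Byte[11]=A0: continuation. acc=(acc<<6)|0x20=0x158E0
Completed: cp=U+158E0 (starts at byte 8)
Byte[12]=63: 1-byte ASCII. cp=U+0063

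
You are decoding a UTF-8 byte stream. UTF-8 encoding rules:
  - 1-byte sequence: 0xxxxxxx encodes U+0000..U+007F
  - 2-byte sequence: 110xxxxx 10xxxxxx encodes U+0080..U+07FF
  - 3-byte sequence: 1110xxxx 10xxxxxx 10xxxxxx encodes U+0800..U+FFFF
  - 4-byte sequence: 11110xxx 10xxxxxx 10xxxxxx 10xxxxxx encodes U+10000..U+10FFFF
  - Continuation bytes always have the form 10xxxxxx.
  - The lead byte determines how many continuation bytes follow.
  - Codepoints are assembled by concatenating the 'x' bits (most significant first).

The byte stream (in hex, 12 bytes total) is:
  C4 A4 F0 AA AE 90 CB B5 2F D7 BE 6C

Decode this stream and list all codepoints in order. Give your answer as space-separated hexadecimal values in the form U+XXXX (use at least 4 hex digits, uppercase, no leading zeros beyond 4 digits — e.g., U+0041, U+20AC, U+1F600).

Byte[0]=C4: 2-byte lead, need 1 cont bytes. acc=0x4
Byte[1]=A4: continuation. acc=(acc<<6)|0x24=0x124
Completed: cp=U+0124 (starts at byte 0)
Byte[2]=F0: 4-byte lead, need 3 cont bytes. acc=0x0
Byte[3]=AA: continuation. acc=(acc<<6)|0x2A=0x2A
Byte[4]=AE: continuation. acc=(acc<<6)|0x2E=0xAAE
Byte[5]=90: continuation. acc=(acc<<6)|0x10=0x2AB90
Completed: cp=U+2AB90 (starts at byte 2)
Byte[6]=CB: 2-byte lead, need 1 cont bytes. acc=0xB
Byte[7]=B5: continuation. acc=(acc<<6)|0x35=0x2F5
Completed: cp=U+02F5 (starts at byte 6)
Byte[8]=2F: 1-byte ASCII. cp=U+002F
Byte[9]=D7: 2-byte lead, need 1 cont bytes. acc=0x17
Byte[10]=BE: continuation. acc=(acc<<6)|0x3E=0x5FE
Completed: cp=U+05FE (starts at byte 9)
Byte[11]=6C: 1-byte ASCII. cp=U+006C

Answer: U+0124 U+2AB90 U+02F5 U+002F U+05FE U+006C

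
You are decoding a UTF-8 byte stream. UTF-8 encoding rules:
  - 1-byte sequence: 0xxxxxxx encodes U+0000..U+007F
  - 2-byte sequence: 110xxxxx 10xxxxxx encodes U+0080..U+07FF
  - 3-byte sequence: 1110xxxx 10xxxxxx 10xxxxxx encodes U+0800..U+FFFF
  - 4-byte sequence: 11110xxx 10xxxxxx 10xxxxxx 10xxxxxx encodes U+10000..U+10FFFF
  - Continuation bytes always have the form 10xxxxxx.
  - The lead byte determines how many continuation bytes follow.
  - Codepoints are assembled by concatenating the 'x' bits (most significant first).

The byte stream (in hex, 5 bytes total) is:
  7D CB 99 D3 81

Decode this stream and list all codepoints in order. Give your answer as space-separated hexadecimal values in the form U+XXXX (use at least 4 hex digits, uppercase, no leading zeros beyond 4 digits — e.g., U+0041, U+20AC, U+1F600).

Answer: U+007D U+02D9 U+04C1

Derivation:
Byte[0]=7D: 1-byte ASCII. cp=U+007D
Byte[1]=CB: 2-byte lead, need 1 cont bytes. acc=0xB
Byte[2]=99: continuation. acc=(acc<<6)|0x19=0x2D9
Completed: cp=U+02D9 (starts at byte 1)
Byte[3]=D3: 2-byte lead, need 1 cont bytes. acc=0x13
Byte[4]=81: continuation. acc=(acc<<6)|0x01=0x4C1
Completed: cp=U+04C1 (starts at byte 3)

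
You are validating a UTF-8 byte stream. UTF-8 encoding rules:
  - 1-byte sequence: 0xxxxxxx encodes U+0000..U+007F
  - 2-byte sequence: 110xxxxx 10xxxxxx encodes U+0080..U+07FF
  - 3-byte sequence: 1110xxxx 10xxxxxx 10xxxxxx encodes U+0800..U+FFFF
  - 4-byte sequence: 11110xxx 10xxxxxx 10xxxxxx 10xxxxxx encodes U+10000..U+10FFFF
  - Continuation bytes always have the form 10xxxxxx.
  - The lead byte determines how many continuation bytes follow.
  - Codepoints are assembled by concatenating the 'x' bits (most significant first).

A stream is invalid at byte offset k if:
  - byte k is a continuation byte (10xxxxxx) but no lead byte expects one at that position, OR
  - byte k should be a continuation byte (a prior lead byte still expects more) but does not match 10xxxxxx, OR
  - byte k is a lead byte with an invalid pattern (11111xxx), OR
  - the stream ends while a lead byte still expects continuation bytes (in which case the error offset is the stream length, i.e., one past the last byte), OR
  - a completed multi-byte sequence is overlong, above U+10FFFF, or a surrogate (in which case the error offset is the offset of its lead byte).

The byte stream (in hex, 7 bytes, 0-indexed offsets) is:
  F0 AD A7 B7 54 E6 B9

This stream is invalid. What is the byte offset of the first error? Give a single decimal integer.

Byte[0]=F0: 4-byte lead, need 3 cont bytes. acc=0x0
Byte[1]=AD: continuation. acc=(acc<<6)|0x2D=0x2D
Byte[2]=A7: continuation. acc=(acc<<6)|0x27=0xB67
Byte[3]=B7: continuation. acc=(acc<<6)|0x37=0x2D9F7
Completed: cp=U+2D9F7 (starts at byte 0)
Byte[4]=54: 1-byte ASCII. cp=U+0054
Byte[5]=E6: 3-byte lead, need 2 cont bytes. acc=0x6
Byte[6]=B9: continuation. acc=(acc<<6)|0x39=0x1B9
Byte[7]: stream ended, expected continuation. INVALID

Answer: 7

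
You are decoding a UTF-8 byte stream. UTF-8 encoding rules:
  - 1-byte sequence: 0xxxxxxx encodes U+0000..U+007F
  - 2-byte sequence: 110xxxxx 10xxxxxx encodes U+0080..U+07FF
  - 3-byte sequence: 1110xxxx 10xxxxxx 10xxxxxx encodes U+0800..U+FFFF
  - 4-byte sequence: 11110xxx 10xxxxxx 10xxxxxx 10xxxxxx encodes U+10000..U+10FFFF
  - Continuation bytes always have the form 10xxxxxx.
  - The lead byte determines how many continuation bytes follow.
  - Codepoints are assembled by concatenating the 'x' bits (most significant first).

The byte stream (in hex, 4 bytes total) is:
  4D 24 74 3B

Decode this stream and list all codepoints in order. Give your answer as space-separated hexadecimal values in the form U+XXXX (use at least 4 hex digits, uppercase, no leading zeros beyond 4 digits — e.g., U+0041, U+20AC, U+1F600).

Answer: U+004D U+0024 U+0074 U+003B

Derivation:
Byte[0]=4D: 1-byte ASCII. cp=U+004D
Byte[1]=24: 1-byte ASCII. cp=U+0024
Byte[2]=74: 1-byte ASCII. cp=U+0074
Byte[3]=3B: 1-byte ASCII. cp=U+003B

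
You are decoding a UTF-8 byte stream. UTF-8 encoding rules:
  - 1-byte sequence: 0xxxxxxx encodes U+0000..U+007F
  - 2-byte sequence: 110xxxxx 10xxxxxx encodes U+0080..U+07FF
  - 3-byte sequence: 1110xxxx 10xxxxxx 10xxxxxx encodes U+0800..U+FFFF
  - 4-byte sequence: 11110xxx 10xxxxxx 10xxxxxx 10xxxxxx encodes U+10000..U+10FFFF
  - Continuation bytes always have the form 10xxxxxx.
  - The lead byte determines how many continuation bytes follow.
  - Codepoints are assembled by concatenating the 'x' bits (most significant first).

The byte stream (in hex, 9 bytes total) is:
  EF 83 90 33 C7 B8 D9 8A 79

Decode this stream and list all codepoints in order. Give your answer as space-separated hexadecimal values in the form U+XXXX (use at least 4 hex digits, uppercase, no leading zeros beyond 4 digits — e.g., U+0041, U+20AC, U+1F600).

Byte[0]=EF: 3-byte lead, need 2 cont bytes. acc=0xF
Byte[1]=83: continuation. acc=(acc<<6)|0x03=0x3C3
Byte[2]=90: continuation. acc=(acc<<6)|0x10=0xF0D0
Completed: cp=U+F0D0 (starts at byte 0)
Byte[3]=33: 1-byte ASCII. cp=U+0033
Byte[4]=C7: 2-byte lead, need 1 cont bytes. acc=0x7
Byte[5]=B8: continuation. acc=(acc<<6)|0x38=0x1F8
Completed: cp=U+01F8 (starts at byte 4)
Byte[6]=D9: 2-byte lead, need 1 cont bytes. acc=0x19
Byte[7]=8A: continuation. acc=(acc<<6)|0x0A=0x64A
Completed: cp=U+064A (starts at byte 6)
Byte[8]=79: 1-byte ASCII. cp=U+0079

Answer: U+F0D0 U+0033 U+01F8 U+064A U+0079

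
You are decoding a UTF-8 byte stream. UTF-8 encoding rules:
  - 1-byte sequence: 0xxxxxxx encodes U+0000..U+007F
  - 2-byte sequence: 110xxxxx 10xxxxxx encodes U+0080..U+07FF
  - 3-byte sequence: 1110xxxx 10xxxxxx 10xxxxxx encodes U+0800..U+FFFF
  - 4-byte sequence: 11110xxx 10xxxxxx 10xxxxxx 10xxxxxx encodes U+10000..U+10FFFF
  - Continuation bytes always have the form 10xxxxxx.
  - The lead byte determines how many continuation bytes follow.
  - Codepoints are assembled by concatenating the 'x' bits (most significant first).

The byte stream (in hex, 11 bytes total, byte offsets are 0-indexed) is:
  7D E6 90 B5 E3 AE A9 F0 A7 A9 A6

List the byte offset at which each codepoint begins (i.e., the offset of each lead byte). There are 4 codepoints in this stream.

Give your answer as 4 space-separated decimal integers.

Answer: 0 1 4 7

Derivation:
Byte[0]=7D: 1-byte ASCII. cp=U+007D
Byte[1]=E6: 3-byte lead, need 2 cont bytes. acc=0x6
Byte[2]=90: continuation. acc=(acc<<6)|0x10=0x190
Byte[3]=B5: continuation. acc=(acc<<6)|0x35=0x6435
Completed: cp=U+6435 (starts at byte 1)
Byte[4]=E3: 3-byte lead, need 2 cont bytes. acc=0x3
Byte[5]=AE: continuation. acc=(acc<<6)|0x2E=0xEE
Byte[6]=A9: continuation. acc=(acc<<6)|0x29=0x3BA9
Completed: cp=U+3BA9 (starts at byte 4)
Byte[7]=F0: 4-byte lead, need 3 cont bytes. acc=0x0
Byte[8]=A7: continuation. acc=(acc<<6)|0x27=0x27
Byte[9]=A9: continuation. acc=(acc<<6)|0x29=0x9E9
Byte[10]=A6: continuation. acc=(acc<<6)|0x26=0x27A66
Completed: cp=U+27A66 (starts at byte 7)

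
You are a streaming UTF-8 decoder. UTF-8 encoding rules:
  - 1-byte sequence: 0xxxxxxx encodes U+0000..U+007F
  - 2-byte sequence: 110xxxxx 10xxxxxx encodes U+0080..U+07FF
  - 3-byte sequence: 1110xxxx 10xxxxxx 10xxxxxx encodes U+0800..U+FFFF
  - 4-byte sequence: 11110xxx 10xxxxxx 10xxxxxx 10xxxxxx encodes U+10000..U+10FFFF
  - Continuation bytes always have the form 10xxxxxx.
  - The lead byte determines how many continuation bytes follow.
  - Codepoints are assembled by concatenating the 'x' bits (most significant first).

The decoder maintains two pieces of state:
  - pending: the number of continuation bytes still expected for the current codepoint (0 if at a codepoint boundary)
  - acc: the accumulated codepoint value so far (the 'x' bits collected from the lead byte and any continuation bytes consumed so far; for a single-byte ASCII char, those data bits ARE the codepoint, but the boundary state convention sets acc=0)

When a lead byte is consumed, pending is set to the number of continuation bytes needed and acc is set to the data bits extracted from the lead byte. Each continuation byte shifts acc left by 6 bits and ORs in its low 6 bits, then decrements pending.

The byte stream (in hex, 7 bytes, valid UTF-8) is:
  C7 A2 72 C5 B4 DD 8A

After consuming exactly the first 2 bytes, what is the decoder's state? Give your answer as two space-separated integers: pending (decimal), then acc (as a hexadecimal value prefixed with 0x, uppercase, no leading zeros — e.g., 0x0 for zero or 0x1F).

Byte[0]=C7: 2-byte lead. pending=1, acc=0x7
Byte[1]=A2: continuation. acc=(acc<<6)|0x22=0x1E2, pending=0

Answer: 0 0x1E2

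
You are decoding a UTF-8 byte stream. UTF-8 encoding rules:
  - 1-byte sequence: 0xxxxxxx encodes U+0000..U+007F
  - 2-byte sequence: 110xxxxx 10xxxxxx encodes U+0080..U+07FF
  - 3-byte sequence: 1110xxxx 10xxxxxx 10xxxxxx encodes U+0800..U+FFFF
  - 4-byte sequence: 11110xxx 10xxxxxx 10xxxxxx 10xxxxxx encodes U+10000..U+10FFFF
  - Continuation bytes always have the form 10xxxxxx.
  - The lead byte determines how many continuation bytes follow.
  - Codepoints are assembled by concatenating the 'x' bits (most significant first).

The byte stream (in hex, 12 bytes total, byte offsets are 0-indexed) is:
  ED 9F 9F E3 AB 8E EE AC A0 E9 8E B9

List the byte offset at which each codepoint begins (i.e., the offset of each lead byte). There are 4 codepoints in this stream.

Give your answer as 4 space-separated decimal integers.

Answer: 0 3 6 9

Derivation:
Byte[0]=ED: 3-byte lead, need 2 cont bytes. acc=0xD
Byte[1]=9F: continuation. acc=(acc<<6)|0x1F=0x35F
Byte[2]=9F: continuation. acc=(acc<<6)|0x1F=0xD7DF
Completed: cp=U+D7DF (starts at byte 0)
Byte[3]=E3: 3-byte lead, need 2 cont bytes. acc=0x3
Byte[4]=AB: continuation. acc=(acc<<6)|0x2B=0xEB
Byte[5]=8E: continuation. acc=(acc<<6)|0x0E=0x3ACE
Completed: cp=U+3ACE (starts at byte 3)
Byte[6]=EE: 3-byte lead, need 2 cont bytes. acc=0xE
Byte[7]=AC: continuation. acc=(acc<<6)|0x2C=0x3AC
Byte[8]=A0: continuation. acc=(acc<<6)|0x20=0xEB20
Completed: cp=U+EB20 (starts at byte 6)
Byte[9]=E9: 3-byte lead, need 2 cont bytes. acc=0x9
Byte[10]=8E: continuation. acc=(acc<<6)|0x0E=0x24E
Byte[11]=B9: continuation. acc=(acc<<6)|0x39=0x93B9
Completed: cp=U+93B9 (starts at byte 9)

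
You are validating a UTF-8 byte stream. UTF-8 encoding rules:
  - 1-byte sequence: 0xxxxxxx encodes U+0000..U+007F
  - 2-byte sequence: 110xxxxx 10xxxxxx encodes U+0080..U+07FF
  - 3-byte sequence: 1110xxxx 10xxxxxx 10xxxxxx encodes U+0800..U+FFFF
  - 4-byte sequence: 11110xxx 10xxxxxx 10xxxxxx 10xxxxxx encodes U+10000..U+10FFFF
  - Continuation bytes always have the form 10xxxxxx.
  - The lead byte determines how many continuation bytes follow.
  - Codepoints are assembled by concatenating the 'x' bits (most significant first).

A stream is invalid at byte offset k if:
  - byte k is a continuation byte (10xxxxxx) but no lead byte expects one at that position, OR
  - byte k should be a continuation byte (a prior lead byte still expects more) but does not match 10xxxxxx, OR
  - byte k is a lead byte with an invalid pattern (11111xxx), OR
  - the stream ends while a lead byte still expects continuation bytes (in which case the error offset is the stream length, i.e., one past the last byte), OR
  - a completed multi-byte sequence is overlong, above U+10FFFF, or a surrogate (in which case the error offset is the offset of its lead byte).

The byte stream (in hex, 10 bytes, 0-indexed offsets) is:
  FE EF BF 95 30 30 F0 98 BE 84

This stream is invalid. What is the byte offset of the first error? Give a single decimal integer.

Byte[0]=FE: INVALID lead byte (not 0xxx/110x/1110/11110)

Answer: 0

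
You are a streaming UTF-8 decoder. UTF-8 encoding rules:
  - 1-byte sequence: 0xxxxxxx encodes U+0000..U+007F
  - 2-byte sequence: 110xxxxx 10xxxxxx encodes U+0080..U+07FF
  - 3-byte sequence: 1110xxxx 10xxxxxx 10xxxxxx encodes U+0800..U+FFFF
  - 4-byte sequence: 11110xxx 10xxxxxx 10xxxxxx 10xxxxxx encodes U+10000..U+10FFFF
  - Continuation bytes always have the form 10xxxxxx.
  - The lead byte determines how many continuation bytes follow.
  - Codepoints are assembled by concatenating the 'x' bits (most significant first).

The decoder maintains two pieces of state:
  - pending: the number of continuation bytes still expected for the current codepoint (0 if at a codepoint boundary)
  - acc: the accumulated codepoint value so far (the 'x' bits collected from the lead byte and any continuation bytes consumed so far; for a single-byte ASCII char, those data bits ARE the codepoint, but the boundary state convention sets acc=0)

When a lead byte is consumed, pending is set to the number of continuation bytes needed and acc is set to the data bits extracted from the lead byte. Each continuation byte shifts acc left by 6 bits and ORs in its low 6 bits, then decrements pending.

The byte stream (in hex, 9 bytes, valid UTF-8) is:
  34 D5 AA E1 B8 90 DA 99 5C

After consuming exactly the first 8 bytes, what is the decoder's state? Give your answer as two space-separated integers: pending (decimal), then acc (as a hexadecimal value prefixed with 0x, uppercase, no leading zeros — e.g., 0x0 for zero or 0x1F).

Byte[0]=34: 1-byte. pending=0, acc=0x0
Byte[1]=D5: 2-byte lead. pending=1, acc=0x15
Byte[2]=AA: continuation. acc=(acc<<6)|0x2A=0x56A, pending=0
Byte[3]=E1: 3-byte lead. pending=2, acc=0x1
Byte[4]=B8: continuation. acc=(acc<<6)|0x38=0x78, pending=1
Byte[5]=90: continuation. acc=(acc<<6)|0x10=0x1E10, pending=0
Byte[6]=DA: 2-byte lead. pending=1, acc=0x1A
Byte[7]=99: continuation. acc=(acc<<6)|0x19=0x699, pending=0

Answer: 0 0x699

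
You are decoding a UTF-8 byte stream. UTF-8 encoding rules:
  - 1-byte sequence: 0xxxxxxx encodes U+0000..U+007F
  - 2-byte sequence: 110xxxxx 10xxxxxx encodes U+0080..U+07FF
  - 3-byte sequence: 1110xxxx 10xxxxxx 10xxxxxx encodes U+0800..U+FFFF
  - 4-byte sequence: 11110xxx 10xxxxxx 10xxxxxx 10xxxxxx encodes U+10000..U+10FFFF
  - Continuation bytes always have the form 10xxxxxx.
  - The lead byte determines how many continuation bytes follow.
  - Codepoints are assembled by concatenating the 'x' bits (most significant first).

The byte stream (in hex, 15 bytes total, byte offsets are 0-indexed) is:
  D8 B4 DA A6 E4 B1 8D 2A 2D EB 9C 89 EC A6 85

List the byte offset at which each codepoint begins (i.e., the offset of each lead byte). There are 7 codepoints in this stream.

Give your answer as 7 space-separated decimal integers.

Byte[0]=D8: 2-byte lead, need 1 cont bytes. acc=0x18
Byte[1]=B4: continuation. acc=(acc<<6)|0x34=0x634
Completed: cp=U+0634 (starts at byte 0)
Byte[2]=DA: 2-byte lead, need 1 cont bytes. acc=0x1A
Byte[3]=A6: continuation. acc=(acc<<6)|0x26=0x6A6
Completed: cp=U+06A6 (starts at byte 2)
Byte[4]=E4: 3-byte lead, need 2 cont bytes. acc=0x4
Byte[5]=B1: continuation. acc=(acc<<6)|0x31=0x131
Byte[6]=8D: continuation. acc=(acc<<6)|0x0D=0x4C4D
Completed: cp=U+4C4D (starts at byte 4)
Byte[7]=2A: 1-byte ASCII. cp=U+002A
Byte[8]=2D: 1-byte ASCII. cp=U+002D
Byte[9]=EB: 3-byte lead, need 2 cont bytes. acc=0xB
Byte[10]=9C: continuation. acc=(acc<<6)|0x1C=0x2DC
Byte[11]=89: continuation. acc=(acc<<6)|0x09=0xB709
Completed: cp=U+B709 (starts at byte 9)
Byte[12]=EC: 3-byte lead, need 2 cont bytes. acc=0xC
Byte[13]=A6: continuation. acc=(acc<<6)|0x26=0x326
Byte[14]=85: continuation. acc=(acc<<6)|0x05=0xC985
Completed: cp=U+C985 (starts at byte 12)

Answer: 0 2 4 7 8 9 12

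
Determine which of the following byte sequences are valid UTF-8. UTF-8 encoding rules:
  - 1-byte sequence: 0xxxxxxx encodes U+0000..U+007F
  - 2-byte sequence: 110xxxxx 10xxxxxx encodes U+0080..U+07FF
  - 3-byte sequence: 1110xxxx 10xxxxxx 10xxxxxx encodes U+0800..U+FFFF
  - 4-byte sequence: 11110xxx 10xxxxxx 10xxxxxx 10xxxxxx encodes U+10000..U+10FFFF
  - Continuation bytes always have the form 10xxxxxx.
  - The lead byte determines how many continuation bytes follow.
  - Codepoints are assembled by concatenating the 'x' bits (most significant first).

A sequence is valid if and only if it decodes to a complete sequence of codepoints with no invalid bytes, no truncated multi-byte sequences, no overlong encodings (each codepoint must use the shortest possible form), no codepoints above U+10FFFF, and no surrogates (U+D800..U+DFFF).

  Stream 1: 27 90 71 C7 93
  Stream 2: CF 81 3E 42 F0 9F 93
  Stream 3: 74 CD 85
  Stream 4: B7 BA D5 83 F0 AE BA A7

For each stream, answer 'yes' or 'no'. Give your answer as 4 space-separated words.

Stream 1: error at byte offset 1. INVALID
Stream 2: error at byte offset 7. INVALID
Stream 3: decodes cleanly. VALID
Stream 4: error at byte offset 0. INVALID

Answer: no no yes no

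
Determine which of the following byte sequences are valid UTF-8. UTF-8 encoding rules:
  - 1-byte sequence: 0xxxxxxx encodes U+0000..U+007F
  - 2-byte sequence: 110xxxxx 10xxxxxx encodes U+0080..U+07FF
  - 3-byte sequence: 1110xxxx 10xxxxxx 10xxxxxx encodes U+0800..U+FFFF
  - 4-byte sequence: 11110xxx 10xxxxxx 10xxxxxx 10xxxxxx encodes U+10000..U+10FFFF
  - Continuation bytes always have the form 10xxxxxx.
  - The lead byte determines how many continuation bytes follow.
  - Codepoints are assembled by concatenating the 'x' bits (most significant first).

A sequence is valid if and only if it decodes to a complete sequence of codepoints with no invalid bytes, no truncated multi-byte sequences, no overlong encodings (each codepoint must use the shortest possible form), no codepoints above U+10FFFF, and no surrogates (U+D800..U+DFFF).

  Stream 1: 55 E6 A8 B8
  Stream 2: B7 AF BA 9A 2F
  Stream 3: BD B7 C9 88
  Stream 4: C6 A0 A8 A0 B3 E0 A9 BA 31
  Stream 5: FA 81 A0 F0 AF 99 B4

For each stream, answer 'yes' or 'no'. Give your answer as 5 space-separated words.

Answer: yes no no no no

Derivation:
Stream 1: decodes cleanly. VALID
Stream 2: error at byte offset 0. INVALID
Stream 3: error at byte offset 0. INVALID
Stream 4: error at byte offset 2. INVALID
Stream 5: error at byte offset 0. INVALID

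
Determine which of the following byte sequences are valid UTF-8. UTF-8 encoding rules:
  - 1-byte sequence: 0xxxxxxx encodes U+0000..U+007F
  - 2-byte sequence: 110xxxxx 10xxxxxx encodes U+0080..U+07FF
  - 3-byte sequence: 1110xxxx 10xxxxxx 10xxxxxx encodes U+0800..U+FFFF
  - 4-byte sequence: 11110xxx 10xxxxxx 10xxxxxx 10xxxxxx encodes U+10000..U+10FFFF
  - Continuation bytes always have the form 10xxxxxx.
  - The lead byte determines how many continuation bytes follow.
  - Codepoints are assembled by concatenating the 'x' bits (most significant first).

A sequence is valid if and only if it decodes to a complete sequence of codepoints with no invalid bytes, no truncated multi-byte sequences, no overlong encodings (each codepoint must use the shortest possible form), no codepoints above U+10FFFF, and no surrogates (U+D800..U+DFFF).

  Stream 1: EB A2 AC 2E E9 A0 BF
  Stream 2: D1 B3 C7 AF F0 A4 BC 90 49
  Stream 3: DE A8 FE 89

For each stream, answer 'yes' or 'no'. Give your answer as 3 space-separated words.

Answer: yes yes no

Derivation:
Stream 1: decodes cleanly. VALID
Stream 2: decodes cleanly. VALID
Stream 3: error at byte offset 2. INVALID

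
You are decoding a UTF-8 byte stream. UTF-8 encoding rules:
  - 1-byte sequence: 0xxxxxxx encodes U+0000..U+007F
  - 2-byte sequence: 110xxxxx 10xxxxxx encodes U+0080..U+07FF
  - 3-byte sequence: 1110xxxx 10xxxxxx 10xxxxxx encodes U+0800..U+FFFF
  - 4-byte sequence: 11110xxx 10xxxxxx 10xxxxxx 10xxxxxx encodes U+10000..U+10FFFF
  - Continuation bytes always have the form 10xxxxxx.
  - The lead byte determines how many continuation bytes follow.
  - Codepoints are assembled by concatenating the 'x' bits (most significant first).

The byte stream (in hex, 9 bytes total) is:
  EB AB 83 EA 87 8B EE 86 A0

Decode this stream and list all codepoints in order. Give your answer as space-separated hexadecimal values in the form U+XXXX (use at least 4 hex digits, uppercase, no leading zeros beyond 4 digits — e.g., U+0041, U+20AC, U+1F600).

Answer: U+BAC3 U+A1CB U+E1A0

Derivation:
Byte[0]=EB: 3-byte lead, need 2 cont bytes. acc=0xB
Byte[1]=AB: continuation. acc=(acc<<6)|0x2B=0x2EB
Byte[2]=83: continuation. acc=(acc<<6)|0x03=0xBAC3
Completed: cp=U+BAC3 (starts at byte 0)
Byte[3]=EA: 3-byte lead, need 2 cont bytes. acc=0xA
Byte[4]=87: continuation. acc=(acc<<6)|0x07=0x287
Byte[5]=8B: continuation. acc=(acc<<6)|0x0B=0xA1CB
Completed: cp=U+A1CB (starts at byte 3)
Byte[6]=EE: 3-byte lead, need 2 cont bytes. acc=0xE
Byte[7]=86: continuation. acc=(acc<<6)|0x06=0x386
Byte[8]=A0: continuation. acc=(acc<<6)|0x20=0xE1A0
Completed: cp=U+E1A0 (starts at byte 6)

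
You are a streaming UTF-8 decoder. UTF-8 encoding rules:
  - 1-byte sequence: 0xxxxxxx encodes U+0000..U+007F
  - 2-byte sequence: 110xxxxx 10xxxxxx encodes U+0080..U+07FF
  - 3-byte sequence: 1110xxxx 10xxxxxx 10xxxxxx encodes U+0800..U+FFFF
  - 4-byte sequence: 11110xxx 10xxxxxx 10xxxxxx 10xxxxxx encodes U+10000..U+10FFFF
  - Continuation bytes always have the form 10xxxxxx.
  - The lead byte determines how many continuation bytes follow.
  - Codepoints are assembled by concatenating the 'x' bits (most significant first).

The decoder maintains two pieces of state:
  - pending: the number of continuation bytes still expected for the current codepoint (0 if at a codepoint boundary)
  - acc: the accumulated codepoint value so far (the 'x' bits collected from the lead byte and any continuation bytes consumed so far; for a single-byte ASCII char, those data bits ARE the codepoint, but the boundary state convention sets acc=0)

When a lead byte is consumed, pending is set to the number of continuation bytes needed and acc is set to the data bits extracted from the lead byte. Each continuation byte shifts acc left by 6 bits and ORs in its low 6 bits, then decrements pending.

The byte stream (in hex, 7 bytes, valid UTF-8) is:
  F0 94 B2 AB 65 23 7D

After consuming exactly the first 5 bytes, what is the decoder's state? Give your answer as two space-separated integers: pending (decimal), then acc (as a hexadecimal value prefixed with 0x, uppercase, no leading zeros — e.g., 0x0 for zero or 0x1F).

Byte[0]=F0: 4-byte lead. pending=3, acc=0x0
Byte[1]=94: continuation. acc=(acc<<6)|0x14=0x14, pending=2
Byte[2]=B2: continuation. acc=(acc<<6)|0x32=0x532, pending=1
Byte[3]=AB: continuation. acc=(acc<<6)|0x2B=0x14CAB, pending=0
Byte[4]=65: 1-byte. pending=0, acc=0x0

Answer: 0 0x0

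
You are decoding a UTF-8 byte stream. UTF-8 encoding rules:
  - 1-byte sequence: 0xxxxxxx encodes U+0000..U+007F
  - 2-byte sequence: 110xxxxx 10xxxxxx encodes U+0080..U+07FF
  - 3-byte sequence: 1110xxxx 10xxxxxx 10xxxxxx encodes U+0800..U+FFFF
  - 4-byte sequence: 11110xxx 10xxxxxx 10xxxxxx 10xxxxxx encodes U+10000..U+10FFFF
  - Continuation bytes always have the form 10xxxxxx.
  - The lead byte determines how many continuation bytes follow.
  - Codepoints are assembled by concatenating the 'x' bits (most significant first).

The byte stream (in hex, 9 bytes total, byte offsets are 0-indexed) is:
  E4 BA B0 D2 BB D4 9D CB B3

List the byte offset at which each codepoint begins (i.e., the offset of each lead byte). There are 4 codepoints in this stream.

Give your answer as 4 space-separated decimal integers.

Answer: 0 3 5 7

Derivation:
Byte[0]=E4: 3-byte lead, need 2 cont bytes. acc=0x4
Byte[1]=BA: continuation. acc=(acc<<6)|0x3A=0x13A
Byte[2]=B0: continuation. acc=(acc<<6)|0x30=0x4EB0
Completed: cp=U+4EB0 (starts at byte 0)
Byte[3]=D2: 2-byte lead, need 1 cont bytes. acc=0x12
Byte[4]=BB: continuation. acc=(acc<<6)|0x3B=0x4BB
Completed: cp=U+04BB (starts at byte 3)
Byte[5]=D4: 2-byte lead, need 1 cont bytes. acc=0x14
Byte[6]=9D: continuation. acc=(acc<<6)|0x1D=0x51D
Completed: cp=U+051D (starts at byte 5)
Byte[7]=CB: 2-byte lead, need 1 cont bytes. acc=0xB
Byte[8]=B3: continuation. acc=(acc<<6)|0x33=0x2F3
Completed: cp=U+02F3 (starts at byte 7)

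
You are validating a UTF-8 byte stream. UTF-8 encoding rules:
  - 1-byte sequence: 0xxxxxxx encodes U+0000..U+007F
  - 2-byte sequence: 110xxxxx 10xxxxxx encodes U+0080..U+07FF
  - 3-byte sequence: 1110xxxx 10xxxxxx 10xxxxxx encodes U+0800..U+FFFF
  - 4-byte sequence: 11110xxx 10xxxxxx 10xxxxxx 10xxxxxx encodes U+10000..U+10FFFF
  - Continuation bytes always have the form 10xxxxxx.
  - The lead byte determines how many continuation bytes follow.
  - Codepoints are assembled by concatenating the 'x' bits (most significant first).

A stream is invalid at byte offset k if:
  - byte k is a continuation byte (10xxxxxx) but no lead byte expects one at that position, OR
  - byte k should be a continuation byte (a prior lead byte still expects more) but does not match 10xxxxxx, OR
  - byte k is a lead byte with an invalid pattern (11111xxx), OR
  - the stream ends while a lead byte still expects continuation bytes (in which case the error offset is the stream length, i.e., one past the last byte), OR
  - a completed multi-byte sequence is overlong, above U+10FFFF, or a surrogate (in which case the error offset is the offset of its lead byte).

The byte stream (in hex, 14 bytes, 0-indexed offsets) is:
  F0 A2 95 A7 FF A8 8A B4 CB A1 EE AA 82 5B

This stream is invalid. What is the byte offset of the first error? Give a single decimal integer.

Byte[0]=F0: 4-byte lead, need 3 cont bytes. acc=0x0
Byte[1]=A2: continuation. acc=(acc<<6)|0x22=0x22
Byte[2]=95: continuation. acc=(acc<<6)|0x15=0x895
Byte[3]=A7: continuation. acc=(acc<<6)|0x27=0x22567
Completed: cp=U+22567 (starts at byte 0)
Byte[4]=FF: INVALID lead byte (not 0xxx/110x/1110/11110)

Answer: 4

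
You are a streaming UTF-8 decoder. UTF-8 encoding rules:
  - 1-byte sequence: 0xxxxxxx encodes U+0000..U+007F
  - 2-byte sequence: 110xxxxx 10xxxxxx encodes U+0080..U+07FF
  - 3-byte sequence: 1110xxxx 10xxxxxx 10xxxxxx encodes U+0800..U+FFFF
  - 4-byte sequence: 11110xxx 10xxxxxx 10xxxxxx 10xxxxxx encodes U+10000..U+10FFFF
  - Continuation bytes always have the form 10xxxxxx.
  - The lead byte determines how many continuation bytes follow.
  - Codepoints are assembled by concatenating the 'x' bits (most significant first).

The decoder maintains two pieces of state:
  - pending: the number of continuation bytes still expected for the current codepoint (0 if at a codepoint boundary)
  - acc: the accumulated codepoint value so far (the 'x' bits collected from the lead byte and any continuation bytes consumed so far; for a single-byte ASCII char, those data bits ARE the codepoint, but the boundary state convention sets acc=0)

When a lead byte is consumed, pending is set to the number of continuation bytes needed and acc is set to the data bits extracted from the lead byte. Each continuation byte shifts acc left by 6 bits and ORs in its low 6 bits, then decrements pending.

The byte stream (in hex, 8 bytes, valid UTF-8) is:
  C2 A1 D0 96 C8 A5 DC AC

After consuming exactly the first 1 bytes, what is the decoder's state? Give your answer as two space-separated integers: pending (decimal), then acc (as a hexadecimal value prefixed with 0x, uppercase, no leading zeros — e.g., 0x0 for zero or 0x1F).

Answer: 1 0x2

Derivation:
Byte[0]=C2: 2-byte lead. pending=1, acc=0x2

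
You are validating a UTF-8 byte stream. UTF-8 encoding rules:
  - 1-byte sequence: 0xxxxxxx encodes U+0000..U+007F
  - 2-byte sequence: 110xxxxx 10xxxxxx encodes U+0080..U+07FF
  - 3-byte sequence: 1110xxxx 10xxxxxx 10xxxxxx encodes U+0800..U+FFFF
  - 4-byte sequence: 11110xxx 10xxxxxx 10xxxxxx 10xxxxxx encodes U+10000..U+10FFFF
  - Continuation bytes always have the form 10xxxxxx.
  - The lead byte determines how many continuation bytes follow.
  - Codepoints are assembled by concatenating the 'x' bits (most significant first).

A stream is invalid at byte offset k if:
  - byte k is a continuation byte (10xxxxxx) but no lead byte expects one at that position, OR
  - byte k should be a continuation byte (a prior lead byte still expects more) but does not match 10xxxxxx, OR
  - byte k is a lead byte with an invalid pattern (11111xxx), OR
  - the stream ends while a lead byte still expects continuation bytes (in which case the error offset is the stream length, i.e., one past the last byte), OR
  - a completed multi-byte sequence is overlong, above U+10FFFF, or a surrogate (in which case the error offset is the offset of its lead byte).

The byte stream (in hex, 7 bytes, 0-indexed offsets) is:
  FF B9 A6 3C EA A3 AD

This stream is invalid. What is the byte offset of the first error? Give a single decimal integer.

Answer: 0

Derivation:
Byte[0]=FF: INVALID lead byte (not 0xxx/110x/1110/11110)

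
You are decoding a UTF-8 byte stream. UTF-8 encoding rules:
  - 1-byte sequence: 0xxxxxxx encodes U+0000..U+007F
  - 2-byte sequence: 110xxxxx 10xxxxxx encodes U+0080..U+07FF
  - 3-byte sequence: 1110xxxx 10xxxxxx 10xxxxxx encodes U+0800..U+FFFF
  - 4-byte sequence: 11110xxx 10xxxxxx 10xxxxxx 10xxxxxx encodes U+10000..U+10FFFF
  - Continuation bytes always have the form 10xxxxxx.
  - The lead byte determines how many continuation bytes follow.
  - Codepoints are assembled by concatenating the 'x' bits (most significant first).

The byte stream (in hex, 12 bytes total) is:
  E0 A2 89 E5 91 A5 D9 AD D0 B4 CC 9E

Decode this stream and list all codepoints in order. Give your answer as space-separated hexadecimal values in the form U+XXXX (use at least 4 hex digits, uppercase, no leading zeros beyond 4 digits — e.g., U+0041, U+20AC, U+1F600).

Answer: U+0889 U+5465 U+066D U+0434 U+031E

Derivation:
Byte[0]=E0: 3-byte lead, need 2 cont bytes. acc=0x0
Byte[1]=A2: continuation. acc=(acc<<6)|0x22=0x22
Byte[2]=89: continuation. acc=(acc<<6)|0x09=0x889
Completed: cp=U+0889 (starts at byte 0)
Byte[3]=E5: 3-byte lead, need 2 cont bytes. acc=0x5
Byte[4]=91: continuation. acc=(acc<<6)|0x11=0x151
Byte[5]=A5: continuation. acc=(acc<<6)|0x25=0x5465
Completed: cp=U+5465 (starts at byte 3)
Byte[6]=D9: 2-byte lead, need 1 cont bytes. acc=0x19
Byte[7]=AD: continuation. acc=(acc<<6)|0x2D=0x66D
Completed: cp=U+066D (starts at byte 6)
Byte[8]=D0: 2-byte lead, need 1 cont bytes. acc=0x10
Byte[9]=B4: continuation. acc=(acc<<6)|0x34=0x434
Completed: cp=U+0434 (starts at byte 8)
Byte[10]=CC: 2-byte lead, need 1 cont bytes. acc=0xC
Byte[11]=9E: continuation. acc=(acc<<6)|0x1E=0x31E
Completed: cp=U+031E (starts at byte 10)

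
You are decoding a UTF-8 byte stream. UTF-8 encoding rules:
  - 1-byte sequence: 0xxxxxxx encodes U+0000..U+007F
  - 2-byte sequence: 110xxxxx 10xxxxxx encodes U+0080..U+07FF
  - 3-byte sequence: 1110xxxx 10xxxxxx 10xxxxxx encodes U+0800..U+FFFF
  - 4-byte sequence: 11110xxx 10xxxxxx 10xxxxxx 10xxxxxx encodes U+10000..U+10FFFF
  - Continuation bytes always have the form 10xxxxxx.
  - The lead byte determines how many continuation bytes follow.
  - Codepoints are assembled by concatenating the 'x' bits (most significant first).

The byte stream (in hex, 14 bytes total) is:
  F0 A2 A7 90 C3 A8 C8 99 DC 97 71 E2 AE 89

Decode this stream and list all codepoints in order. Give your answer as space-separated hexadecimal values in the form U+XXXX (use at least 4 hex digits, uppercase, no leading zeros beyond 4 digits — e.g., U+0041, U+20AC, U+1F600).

Byte[0]=F0: 4-byte lead, need 3 cont bytes. acc=0x0
Byte[1]=A2: continuation. acc=(acc<<6)|0x22=0x22
Byte[2]=A7: continuation. acc=(acc<<6)|0x27=0x8A7
Byte[3]=90: continuation. acc=(acc<<6)|0x10=0x229D0
Completed: cp=U+229D0 (starts at byte 0)
Byte[4]=C3: 2-byte lead, need 1 cont bytes. acc=0x3
Byte[5]=A8: continuation. acc=(acc<<6)|0x28=0xE8
Completed: cp=U+00E8 (starts at byte 4)
Byte[6]=C8: 2-byte lead, need 1 cont bytes. acc=0x8
Byte[7]=99: continuation. acc=(acc<<6)|0x19=0x219
Completed: cp=U+0219 (starts at byte 6)
Byte[8]=DC: 2-byte lead, need 1 cont bytes. acc=0x1C
Byte[9]=97: continuation. acc=(acc<<6)|0x17=0x717
Completed: cp=U+0717 (starts at byte 8)
Byte[10]=71: 1-byte ASCII. cp=U+0071
Byte[11]=E2: 3-byte lead, need 2 cont bytes. acc=0x2
Byte[12]=AE: continuation. acc=(acc<<6)|0x2E=0xAE
Byte[13]=89: continuation. acc=(acc<<6)|0x09=0x2B89
Completed: cp=U+2B89 (starts at byte 11)

Answer: U+229D0 U+00E8 U+0219 U+0717 U+0071 U+2B89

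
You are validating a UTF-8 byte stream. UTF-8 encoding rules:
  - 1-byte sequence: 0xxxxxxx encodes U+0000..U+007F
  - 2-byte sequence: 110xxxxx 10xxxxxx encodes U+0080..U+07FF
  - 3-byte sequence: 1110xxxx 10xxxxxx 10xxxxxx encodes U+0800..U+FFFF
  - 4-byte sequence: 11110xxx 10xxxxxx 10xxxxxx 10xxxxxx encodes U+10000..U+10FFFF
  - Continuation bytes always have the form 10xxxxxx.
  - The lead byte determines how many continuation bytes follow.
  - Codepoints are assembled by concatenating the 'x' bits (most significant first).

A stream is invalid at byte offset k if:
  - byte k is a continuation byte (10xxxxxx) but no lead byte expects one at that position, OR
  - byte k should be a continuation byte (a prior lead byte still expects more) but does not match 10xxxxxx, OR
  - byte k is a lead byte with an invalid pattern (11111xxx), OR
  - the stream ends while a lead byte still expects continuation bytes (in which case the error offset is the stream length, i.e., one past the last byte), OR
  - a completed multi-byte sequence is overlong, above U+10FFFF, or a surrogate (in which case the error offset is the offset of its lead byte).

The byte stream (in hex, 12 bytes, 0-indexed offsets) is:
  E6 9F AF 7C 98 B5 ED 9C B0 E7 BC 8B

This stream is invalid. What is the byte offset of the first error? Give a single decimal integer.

Byte[0]=E6: 3-byte lead, need 2 cont bytes. acc=0x6
Byte[1]=9F: continuation. acc=(acc<<6)|0x1F=0x19F
Byte[2]=AF: continuation. acc=(acc<<6)|0x2F=0x67EF
Completed: cp=U+67EF (starts at byte 0)
Byte[3]=7C: 1-byte ASCII. cp=U+007C
Byte[4]=98: INVALID lead byte (not 0xxx/110x/1110/11110)

Answer: 4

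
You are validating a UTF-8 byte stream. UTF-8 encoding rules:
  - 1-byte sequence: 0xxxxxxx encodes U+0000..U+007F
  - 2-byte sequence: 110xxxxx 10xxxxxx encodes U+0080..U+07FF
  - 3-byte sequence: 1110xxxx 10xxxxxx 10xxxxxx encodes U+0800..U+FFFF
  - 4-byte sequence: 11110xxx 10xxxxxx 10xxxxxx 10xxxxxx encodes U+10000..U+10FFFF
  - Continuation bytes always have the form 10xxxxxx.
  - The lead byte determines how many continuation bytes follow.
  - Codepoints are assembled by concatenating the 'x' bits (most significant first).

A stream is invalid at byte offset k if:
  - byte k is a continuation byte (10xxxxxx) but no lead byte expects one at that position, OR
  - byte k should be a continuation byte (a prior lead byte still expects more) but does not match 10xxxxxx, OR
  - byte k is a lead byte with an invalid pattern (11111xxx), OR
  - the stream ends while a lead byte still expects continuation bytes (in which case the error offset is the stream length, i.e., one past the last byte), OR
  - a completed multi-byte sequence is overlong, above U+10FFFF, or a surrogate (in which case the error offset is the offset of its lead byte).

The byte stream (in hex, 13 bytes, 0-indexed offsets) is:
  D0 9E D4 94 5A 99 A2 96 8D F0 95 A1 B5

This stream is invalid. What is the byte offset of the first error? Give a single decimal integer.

Byte[0]=D0: 2-byte lead, need 1 cont bytes. acc=0x10
Byte[1]=9E: continuation. acc=(acc<<6)|0x1E=0x41E
Completed: cp=U+041E (starts at byte 0)
Byte[2]=D4: 2-byte lead, need 1 cont bytes. acc=0x14
Byte[3]=94: continuation. acc=(acc<<6)|0x14=0x514
Completed: cp=U+0514 (starts at byte 2)
Byte[4]=5A: 1-byte ASCII. cp=U+005A
Byte[5]=99: INVALID lead byte (not 0xxx/110x/1110/11110)

Answer: 5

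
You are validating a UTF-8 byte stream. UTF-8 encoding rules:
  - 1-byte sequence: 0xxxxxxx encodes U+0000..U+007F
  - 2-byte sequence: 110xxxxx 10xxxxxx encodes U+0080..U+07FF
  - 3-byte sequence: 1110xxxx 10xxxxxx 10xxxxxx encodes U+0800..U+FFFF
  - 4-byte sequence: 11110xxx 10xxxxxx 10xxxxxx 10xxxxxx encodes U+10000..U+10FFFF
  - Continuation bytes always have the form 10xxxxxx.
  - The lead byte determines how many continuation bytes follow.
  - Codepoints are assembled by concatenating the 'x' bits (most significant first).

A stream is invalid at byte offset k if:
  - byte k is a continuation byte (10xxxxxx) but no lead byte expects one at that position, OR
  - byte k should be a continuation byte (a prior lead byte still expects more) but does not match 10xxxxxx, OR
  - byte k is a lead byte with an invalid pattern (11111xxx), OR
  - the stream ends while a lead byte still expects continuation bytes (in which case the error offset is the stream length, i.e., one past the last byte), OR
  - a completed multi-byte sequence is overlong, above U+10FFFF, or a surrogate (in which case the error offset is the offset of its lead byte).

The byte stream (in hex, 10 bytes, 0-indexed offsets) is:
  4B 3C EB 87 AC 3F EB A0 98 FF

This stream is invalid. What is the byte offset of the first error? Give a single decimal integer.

Answer: 9

Derivation:
Byte[0]=4B: 1-byte ASCII. cp=U+004B
Byte[1]=3C: 1-byte ASCII. cp=U+003C
Byte[2]=EB: 3-byte lead, need 2 cont bytes. acc=0xB
Byte[3]=87: continuation. acc=(acc<<6)|0x07=0x2C7
Byte[4]=AC: continuation. acc=(acc<<6)|0x2C=0xB1EC
Completed: cp=U+B1EC (starts at byte 2)
Byte[5]=3F: 1-byte ASCII. cp=U+003F
Byte[6]=EB: 3-byte lead, need 2 cont bytes. acc=0xB
Byte[7]=A0: continuation. acc=(acc<<6)|0x20=0x2E0
Byte[8]=98: continuation. acc=(acc<<6)|0x18=0xB818
Completed: cp=U+B818 (starts at byte 6)
Byte[9]=FF: INVALID lead byte (not 0xxx/110x/1110/11110)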